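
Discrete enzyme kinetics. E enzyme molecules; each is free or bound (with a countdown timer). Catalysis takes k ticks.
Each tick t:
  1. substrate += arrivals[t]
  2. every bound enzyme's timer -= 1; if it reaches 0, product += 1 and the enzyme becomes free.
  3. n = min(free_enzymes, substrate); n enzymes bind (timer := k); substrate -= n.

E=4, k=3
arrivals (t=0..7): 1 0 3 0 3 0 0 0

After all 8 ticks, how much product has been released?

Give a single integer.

t=0: arr=1 -> substrate=0 bound=1 product=0
t=1: arr=0 -> substrate=0 bound=1 product=0
t=2: arr=3 -> substrate=0 bound=4 product=0
t=3: arr=0 -> substrate=0 bound=3 product=1
t=4: arr=3 -> substrate=2 bound=4 product=1
t=5: arr=0 -> substrate=0 bound=3 product=4
t=6: arr=0 -> substrate=0 bound=3 product=4
t=7: arr=0 -> substrate=0 bound=2 product=5

Answer: 5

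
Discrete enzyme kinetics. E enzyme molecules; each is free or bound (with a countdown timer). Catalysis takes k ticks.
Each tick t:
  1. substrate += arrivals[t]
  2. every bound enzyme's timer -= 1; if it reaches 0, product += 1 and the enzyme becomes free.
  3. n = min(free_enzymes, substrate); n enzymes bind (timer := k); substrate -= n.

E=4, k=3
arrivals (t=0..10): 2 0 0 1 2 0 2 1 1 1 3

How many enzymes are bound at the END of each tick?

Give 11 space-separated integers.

t=0: arr=2 -> substrate=0 bound=2 product=0
t=1: arr=0 -> substrate=0 bound=2 product=0
t=2: arr=0 -> substrate=0 bound=2 product=0
t=3: arr=1 -> substrate=0 bound=1 product=2
t=4: arr=2 -> substrate=0 bound=3 product=2
t=5: arr=0 -> substrate=0 bound=3 product=2
t=6: arr=2 -> substrate=0 bound=4 product=3
t=7: arr=1 -> substrate=0 bound=3 product=5
t=8: arr=1 -> substrate=0 bound=4 product=5
t=9: arr=1 -> substrate=0 bound=3 product=7
t=10: arr=3 -> substrate=1 bound=4 product=8

Answer: 2 2 2 1 3 3 4 3 4 3 4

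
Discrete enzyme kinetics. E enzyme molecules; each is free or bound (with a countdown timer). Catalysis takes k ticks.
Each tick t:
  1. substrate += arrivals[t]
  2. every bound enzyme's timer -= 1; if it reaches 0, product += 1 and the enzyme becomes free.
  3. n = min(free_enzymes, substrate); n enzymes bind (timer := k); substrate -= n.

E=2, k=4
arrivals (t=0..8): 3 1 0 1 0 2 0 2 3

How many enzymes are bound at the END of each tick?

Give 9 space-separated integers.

Answer: 2 2 2 2 2 2 2 2 2

Derivation:
t=0: arr=3 -> substrate=1 bound=2 product=0
t=1: arr=1 -> substrate=2 bound=2 product=0
t=2: arr=0 -> substrate=2 bound=2 product=0
t=3: arr=1 -> substrate=3 bound=2 product=0
t=4: arr=0 -> substrate=1 bound=2 product=2
t=5: arr=2 -> substrate=3 bound=2 product=2
t=6: arr=0 -> substrate=3 bound=2 product=2
t=7: arr=2 -> substrate=5 bound=2 product=2
t=8: arr=3 -> substrate=6 bound=2 product=4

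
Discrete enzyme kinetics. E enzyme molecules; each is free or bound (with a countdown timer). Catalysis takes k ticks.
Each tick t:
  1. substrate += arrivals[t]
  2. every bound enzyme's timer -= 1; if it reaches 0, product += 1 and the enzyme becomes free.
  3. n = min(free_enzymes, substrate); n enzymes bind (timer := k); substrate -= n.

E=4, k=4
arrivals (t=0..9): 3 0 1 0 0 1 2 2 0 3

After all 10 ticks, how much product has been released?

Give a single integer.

Answer: 5

Derivation:
t=0: arr=3 -> substrate=0 bound=3 product=0
t=1: arr=0 -> substrate=0 bound=3 product=0
t=2: arr=1 -> substrate=0 bound=4 product=0
t=3: arr=0 -> substrate=0 bound=4 product=0
t=4: arr=0 -> substrate=0 bound=1 product=3
t=5: arr=1 -> substrate=0 bound=2 product=3
t=6: arr=2 -> substrate=0 bound=3 product=4
t=7: arr=2 -> substrate=1 bound=4 product=4
t=8: arr=0 -> substrate=1 bound=4 product=4
t=9: arr=3 -> substrate=3 bound=4 product=5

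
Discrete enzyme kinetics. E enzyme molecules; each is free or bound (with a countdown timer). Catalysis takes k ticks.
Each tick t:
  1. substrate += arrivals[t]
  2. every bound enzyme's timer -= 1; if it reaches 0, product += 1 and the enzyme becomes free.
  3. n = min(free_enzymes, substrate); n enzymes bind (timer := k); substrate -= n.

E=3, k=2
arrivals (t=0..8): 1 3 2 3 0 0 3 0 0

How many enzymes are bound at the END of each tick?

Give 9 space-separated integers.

t=0: arr=1 -> substrate=0 bound=1 product=0
t=1: arr=3 -> substrate=1 bound=3 product=0
t=2: arr=2 -> substrate=2 bound=3 product=1
t=3: arr=3 -> substrate=3 bound=3 product=3
t=4: arr=0 -> substrate=2 bound=3 product=4
t=5: arr=0 -> substrate=0 bound=3 product=6
t=6: arr=3 -> substrate=2 bound=3 product=7
t=7: arr=0 -> substrate=0 bound=3 product=9
t=8: arr=0 -> substrate=0 bound=2 product=10

Answer: 1 3 3 3 3 3 3 3 2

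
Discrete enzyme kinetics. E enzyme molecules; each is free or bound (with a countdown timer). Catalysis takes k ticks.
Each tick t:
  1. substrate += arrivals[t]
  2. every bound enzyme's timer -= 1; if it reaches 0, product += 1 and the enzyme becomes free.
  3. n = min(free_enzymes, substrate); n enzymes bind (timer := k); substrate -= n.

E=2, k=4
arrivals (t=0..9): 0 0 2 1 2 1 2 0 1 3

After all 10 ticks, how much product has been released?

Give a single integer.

Answer: 2

Derivation:
t=0: arr=0 -> substrate=0 bound=0 product=0
t=1: arr=0 -> substrate=0 bound=0 product=0
t=2: arr=2 -> substrate=0 bound=2 product=0
t=3: arr=1 -> substrate=1 bound=2 product=0
t=4: arr=2 -> substrate=3 bound=2 product=0
t=5: arr=1 -> substrate=4 bound=2 product=0
t=6: arr=2 -> substrate=4 bound=2 product=2
t=7: arr=0 -> substrate=4 bound=2 product=2
t=8: arr=1 -> substrate=5 bound=2 product=2
t=9: arr=3 -> substrate=8 bound=2 product=2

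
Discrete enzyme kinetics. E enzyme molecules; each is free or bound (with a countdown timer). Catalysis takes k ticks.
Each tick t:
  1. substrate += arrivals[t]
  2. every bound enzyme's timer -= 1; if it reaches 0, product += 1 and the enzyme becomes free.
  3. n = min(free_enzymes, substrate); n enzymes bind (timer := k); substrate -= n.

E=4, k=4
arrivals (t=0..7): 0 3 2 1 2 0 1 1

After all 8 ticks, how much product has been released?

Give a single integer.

Answer: 4

Derivation:
t=0: arr=0 -> substrate=0 bound=0 product=0
t=1: arr=3 -> substrate=0 bound=3 product=0
t=2: arr=2 -> substrate=1 bound=4 product=0
t=3: arr=1 -> substrate=2 bound=4 product=0
t=4: arr=2 -> substrate=4 bound=4 product=0
t=5: arr=0 -> substrate=1 bound=4 product=3
t=6: arr=1 -> substrate=1 bound=4 product=4
t=7: arr=1 -> substrate=2 bound=4 product=4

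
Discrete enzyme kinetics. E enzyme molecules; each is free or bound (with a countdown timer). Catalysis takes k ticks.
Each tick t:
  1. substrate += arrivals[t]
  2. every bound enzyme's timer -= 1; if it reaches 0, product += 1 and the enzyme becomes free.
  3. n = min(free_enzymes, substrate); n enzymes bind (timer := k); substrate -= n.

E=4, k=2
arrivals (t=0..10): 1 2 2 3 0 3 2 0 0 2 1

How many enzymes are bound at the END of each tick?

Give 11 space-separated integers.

Answer: 1 3 4 4 3 4 4 2 1 2 3

Derivation:
t=0: arr=1 -> substrate=0 bound=1 product=0
t=1: arr=2 -> substrate=0 bound=3 product=0
t=2: arr=2 -> substrate=0 bound=4 product=1
t=3: arr=3 -> substrate=1 bound=4 product=3
t=4: arr=0 -> substrate=0 bound=3 product=5
t=5: arr=3 -> substrate=0 bound=4 product=7
t=6: arr=2 -> substrate=1 bound=4 product=8
t=7: arr=0 -> substrate=0 bound=2 product=11
t=8: arr=0 -> substrate=0 bound=1 product=12
t=9: arr=2 -> substrate=0 bound=2 product=13
t=10: arr=1 -> substrate=0 bound=3 product=13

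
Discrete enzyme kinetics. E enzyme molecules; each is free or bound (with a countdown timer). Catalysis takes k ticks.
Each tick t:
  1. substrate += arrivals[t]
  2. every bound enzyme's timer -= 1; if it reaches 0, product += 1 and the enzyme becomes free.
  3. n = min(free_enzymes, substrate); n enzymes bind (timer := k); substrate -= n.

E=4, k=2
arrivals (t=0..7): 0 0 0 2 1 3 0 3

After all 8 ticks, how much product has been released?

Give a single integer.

Answer: 6

Derivation:
t=0: arr=0 -> substrate=0 bound=0 product=0
t=1: arr=0 -> substrate=0 bound=0 product=0
t=2: arr=0 -> substrate=0 bound=0 product=0
t=3: arr=2 -> substrate=0 bound=2 product=0
t=4: arr=1 -> substrate=0 bound=3 product=0
t=5: arr=3 -> substrate=0 bound=4 product=2
t=6: arr=0 -> substrate=0 bound=3 product=3
t=7: arr=3 -> substrate=0 bound=3 product=6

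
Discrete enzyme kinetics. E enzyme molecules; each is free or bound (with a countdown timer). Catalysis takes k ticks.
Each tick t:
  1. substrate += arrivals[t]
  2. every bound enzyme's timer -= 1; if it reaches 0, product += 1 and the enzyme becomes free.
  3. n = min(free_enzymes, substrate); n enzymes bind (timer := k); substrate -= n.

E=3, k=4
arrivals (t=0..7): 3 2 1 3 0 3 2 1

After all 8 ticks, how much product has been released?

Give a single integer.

t=0: arr=3 -> substrate=0 bound=3 product=0
t=1: arr=2 -> substrate=2 bound=3 product=0
t=2: arr=1 -> substrate=3 bound=3 product=0
t=3: arr=3 -> substrate=6 bound=3 product=0
t=4: arr=0 -> substrate=3 bound=3 product=3
t=5: arr=3 -> substrate=6 bound=3 product=3
t=6: arr=2 -> substrate=8 bound=3 product=3
t=7: arr=1 -> substrate=9 bound=3 product=3

Answer: 3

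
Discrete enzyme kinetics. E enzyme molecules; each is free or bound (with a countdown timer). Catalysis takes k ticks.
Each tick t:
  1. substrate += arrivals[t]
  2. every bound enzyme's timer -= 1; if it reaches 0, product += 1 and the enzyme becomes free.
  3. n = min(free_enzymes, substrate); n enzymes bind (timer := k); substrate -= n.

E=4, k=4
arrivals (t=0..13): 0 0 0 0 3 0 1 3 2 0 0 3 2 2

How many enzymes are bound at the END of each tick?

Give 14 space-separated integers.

t=0: arr=0 -> substrate=0 bound=0 product=0
t=1: arr=0 -> substrate=0 bound=0 product=0
t=2: arr=0 -> substrate=0 bound=0 product=0
t=3: arr=0 -> substrate=0 bound=0 product=0
t=4: arr=3 -> substrate=0 bound=3 product=0
t=5: arr=0 -> substrate=0 bound=3 product=0
t=6: arr=1 -> substrate=0 bound=4 product=0
t=7: arr=3 -> substrate=3 bound=4 product=0
t=8: arr=2 -> substrate=2 bound=4 product=3
t=9: arr=0 -> substrate=2 bound=4 product=3
t=10: arr=0 -> substrate=1 bound=4 product=4
t=11: arr=3 -> substrate=4 bound=4 product=4
t=12: arr=2 -> substrate=3 bound=4 product=7
t=13: arr=2 -> substrate=5 bound=4 product=7

Answer: 0 0 0 0 3 3 4 4 4 4 4 4 4 4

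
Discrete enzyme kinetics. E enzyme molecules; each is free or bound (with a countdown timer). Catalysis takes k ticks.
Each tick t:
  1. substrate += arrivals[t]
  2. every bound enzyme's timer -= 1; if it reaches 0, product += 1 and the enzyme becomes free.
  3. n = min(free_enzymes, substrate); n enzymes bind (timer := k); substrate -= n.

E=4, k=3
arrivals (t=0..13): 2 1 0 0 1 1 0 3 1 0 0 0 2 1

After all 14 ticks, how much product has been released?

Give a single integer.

t=0: arr=2 -> substrate=0 bound=2 product=0
t=1: arr=1 -> substrate=0 bound=3 product=0
t=2: arr=0 -> substrate=0 bound=3 product=0
t=3: arr=0 -> substrate=0 bound=1 product=2
t=4: arr=1 -> substrate=0 bound=1 product=3
t=5: arr=1 -> substrate=0 bound=2 product=3
t=6: arr=0 -> substrate=0 bound=2 product=3
t=7: arr=3 -> substrate=0 bound=4 product=4
t=8: arr=1 -> substrate=0 bound=4 product=5
t=9: arr=0 -> substrate=0 bound=4 product=5
t=10: arr=0 -> substrate=0 bound=1 product=8
t=11: arr=0 -> substrate=0 bound=0 product=9
t=12: arr=2 -> substrate=0 bound=2 product=9
t=13: arr=1 -> substrate=0 bound=3 product=9

Answer: 9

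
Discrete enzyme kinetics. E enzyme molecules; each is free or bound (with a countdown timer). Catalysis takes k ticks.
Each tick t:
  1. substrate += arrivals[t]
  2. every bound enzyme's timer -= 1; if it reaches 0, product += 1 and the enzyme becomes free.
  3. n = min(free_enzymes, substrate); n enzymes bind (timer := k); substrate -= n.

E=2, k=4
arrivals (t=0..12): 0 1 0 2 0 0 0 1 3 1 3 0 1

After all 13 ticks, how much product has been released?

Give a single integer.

t=0: arr=0 -> substrate=0 bound=0 product=0
t=1: arr=1 -> substrate=0 bound=1 product=0
t=2: arr=0 -> substrate=0 bound=1 product=0
t=3: arr=2 -> substrate=1 bound=2 product=0
t=4: arr=0 -> substrate=1 bound=2 product=0
t=5: arr=0 -> substrate=0 bound=2 product=1
t=6: arr=0 -> substrate=0 bound=2 product=1
t=7: arr=1 -> substrate=0 bound=2 product=2
t=8: arr=3 -> substrate=3 bound=2 product=2
t=9: arr=1 -> substrate=3 bound=2 product=3
t=10: arr=3 -> substrate=6 bound=2 product=3
t=11: arr=0 -> substrate=5 bound=2 product=4
t=12: arr=1 -> substrate=6 bound=2 product=4

Answer: 4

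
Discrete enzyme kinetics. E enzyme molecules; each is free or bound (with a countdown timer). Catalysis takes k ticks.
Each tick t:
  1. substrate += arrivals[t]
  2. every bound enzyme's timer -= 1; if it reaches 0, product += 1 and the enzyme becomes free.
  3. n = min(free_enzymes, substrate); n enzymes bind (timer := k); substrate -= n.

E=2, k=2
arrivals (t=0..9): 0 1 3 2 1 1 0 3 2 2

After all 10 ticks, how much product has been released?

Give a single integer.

Answer: 7

Derivation:
t=0: arr=0 -> substrate=0 bound=0 product=0
t=1: arr=1 -> substrate=0 bound=1 product=0
t=2: arr=3 -> substrate=2 bound=2 product=0
t=3: arr=2 -> substrate=3 bound=2 product=1
t=4: arr=1 -> substrate=3 bound=2 product=2
t=5: arr=1 -> substrate=3 bound=2 product=3
t=6: arr=0 -> substrate=2 bound=2 product=4
t=7: arr=3 -> substrate=4 bound=2 product=5
t=8: arr=2 -> substrate=5 bound=2 product=6
t=9: arr=2 -> substrate=6 bound=2 product=7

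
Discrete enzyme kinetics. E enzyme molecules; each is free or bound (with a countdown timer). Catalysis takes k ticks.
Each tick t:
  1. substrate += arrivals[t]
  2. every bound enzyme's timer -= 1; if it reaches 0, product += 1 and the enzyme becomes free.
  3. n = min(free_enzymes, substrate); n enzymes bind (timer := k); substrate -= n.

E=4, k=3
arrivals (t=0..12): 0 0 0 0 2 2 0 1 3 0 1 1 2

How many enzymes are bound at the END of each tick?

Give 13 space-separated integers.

Answer: 0 0 0 0 2 4 4 3 4 4 4 2 4

Derivation:
t=0: arr=0 -> substrate=0 bound=0 product=0
t=1: arr=0 -> substrate=0 bound=0 product=0
t=2: arr=0 -> substrate=0 bound=0 product=0
t=3: arr=0 -> substrate=0 bound=0 product=0
t=4: arr=2 -> substrate=0 bound=2 product=0
t=5: arr=2 -> substrate=0 bound=4 product=0
t=6: arr=0 -> substrate=0 bound=4 product=0
t=7: arr=1 -> substrate=0 bound=3 product=2
t=8: arr=3 -> substrate=0 bound=4 product=4
t=9: arr=0 -> substrate=0 bound=4 product=4
t=10: arr=1 -> substrate=0 bound=4 product=5
t=11: arr=1 -> substrate=0 bound=2 product=8
t=12: arr=2 -> substrate=0 bound=4 product=8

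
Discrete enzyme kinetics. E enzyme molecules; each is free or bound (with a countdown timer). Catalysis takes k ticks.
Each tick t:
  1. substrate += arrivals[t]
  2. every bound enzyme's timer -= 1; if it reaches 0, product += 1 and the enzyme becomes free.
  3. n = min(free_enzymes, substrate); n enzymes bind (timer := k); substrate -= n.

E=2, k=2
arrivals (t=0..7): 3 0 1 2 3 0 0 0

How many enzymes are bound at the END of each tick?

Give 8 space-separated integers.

t=0: arr=3 -> substrate=1 bound=2 product=0
t=1: arr=0 -> substrate=1 bound=2 product=0
t=2: arr=1 -> substrate=0 bound=2 product=2
t=3: arr=2 -> substrate=2 bound=2 product=2
t=4: arr=3 -> substrate=3 bound=2 product=4
t=5: arr=0 -> substrate=3 bound=2 product=4
t=6: arr=0 -> substrate=1 bound=2 product=6
t=7: arr=0 -> substrate=1 bound=2 product=6

Answer: 2 2 2 2 2 2 2 2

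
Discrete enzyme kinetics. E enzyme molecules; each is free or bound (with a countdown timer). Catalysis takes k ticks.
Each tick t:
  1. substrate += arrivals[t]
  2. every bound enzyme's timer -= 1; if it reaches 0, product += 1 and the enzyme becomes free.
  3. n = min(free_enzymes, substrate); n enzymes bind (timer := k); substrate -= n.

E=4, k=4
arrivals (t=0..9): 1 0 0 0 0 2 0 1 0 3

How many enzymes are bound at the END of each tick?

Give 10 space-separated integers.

Answer: 1 1 1 1 0 2 2 3 3 4

Derivation:
t=0: arr=1 -> substrate=0 bound=1 product=0
t=1: arr=0 -> substrate=0 bound=1 product=0
t=2: arr=0 -> substrate=0 bound=1 product=0
t=3: arr=0 -> substrate=0 bound=1 product=0
t=4: arr=0 -> substrate=0 bound=0 product=1
t=5: arr=2 -> substrate=0 bound=2 product=1
t=6: arr=0 -> substrate=0 bound=2 product=1
t=7: arr=1 -> substrate=0 bound=3 product=1
t=8: arr=0 -> substrate=0 bound=3 product=1
t=9: arr=3 -> substrate=0 bound=4 product=3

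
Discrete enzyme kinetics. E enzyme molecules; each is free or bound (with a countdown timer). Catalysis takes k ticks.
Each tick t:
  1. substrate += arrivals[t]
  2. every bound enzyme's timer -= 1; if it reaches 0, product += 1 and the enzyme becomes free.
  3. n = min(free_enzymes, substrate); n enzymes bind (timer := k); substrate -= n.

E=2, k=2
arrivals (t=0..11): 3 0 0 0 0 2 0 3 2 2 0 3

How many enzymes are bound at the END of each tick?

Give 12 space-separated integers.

Answer: 2 2 1 1 0 2 2 2 2 2 2 2

Derivation:
t=0: arr=3 -> substrate=1 bound=2 product=0
t=1: arr=0 -> substrate=1 bound=2 product=0
t=2: arr=0 -> substrate=0 bound=1 product=2
t=3: arr=0 -> substrate=0 bound=1 product=2
t=4: arr=0 -> substrate=0 bound=0 product=3
t=5: arr=2 -> substrate=0 bound=2 product=3
t=6: arr=0 -> substrate=0 bound=2 product=3
t=7: arr=3 -> substrate=1 bound=2 product=5
t=8: arr=2 -> substrate=3 bound=2 product=5
t=9: arr=2 -> substrate=3 bound=2 product=7
t=10: arr=0 -> substrate=3 bound=2 product=7
t=11: arr=3 -> substrate=4 bound=2 product=9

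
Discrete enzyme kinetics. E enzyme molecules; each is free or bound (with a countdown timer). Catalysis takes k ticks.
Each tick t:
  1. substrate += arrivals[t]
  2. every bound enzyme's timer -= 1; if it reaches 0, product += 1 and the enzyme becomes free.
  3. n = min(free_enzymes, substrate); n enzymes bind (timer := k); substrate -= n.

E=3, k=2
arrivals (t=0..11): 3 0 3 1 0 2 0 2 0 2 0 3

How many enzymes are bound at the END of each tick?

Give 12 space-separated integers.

t=0: arr=3 -> substrate=0 bound=3 product=0
t=1: arr=0 -> substrate=0 bound=3 product=0
t=2: arr=3 -> substrate=0 bound=3 product=3
t=3: arr=1 -> substrate=1 bound=3 product=3
t=4: arr=0 -> substrate=0 bound=1 product=6
t=5: arr=2 -> substrate=0 bound=3 product=6
t=6: arr=0 -> substrate=0 bound=2 product=7
t=7: arr=2 -> substrate=0 bound=2 product=9
t=8: arr=0 -> substrate=0 bound=2 product=9
t=9: arr=2 -> substrate=0 bound=2 product=11
t=10: arr=0 -> substrate=0 bound=2 product=11
t=11: arr=3 -> substrate=0 bound=3 product=13

Answer: 3 3 3 3 1 3 2 2 2 2 2 3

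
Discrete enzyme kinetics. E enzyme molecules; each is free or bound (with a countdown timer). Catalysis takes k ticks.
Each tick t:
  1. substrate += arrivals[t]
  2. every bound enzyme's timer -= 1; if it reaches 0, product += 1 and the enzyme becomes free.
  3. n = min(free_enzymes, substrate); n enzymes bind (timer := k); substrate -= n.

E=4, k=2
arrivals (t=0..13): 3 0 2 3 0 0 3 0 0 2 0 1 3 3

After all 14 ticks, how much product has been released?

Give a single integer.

Answer: 14

Derivation:
t=0: arr=3 -> substrate=0 bound=3 product=0
t=1: arr=0 -> substrate=0 bound=3 product=0
t=2: arr=2 -> substrate=0 bound=2 product=3
t=3: arr=3 -> substrate=1 bound=4 product=3
t=4: arr=0 -> substrate=0 bound=3 product=5
t=5: arr=0 -> substrate=0 bound=1 product=7
t=6: arr=3 -> substrate=0 bound=3 product=8
t=7: arr=0 -> substrate=0 bound=3 product=8
t=8: arr=0 -> substrate=0 bound=0 product=11
t=9: arr=2 -> substrate=0 bound=2 product=11
t=10: arr=0 -> substrate=0 bound=2 product=11
t=11: arr=1 -> substrate=0 bound=1 product=13
t=12: arr=3 -> substrate=0 bound=4 product=13
t=13: arr=3 -> substrate=2 bound=4 product=14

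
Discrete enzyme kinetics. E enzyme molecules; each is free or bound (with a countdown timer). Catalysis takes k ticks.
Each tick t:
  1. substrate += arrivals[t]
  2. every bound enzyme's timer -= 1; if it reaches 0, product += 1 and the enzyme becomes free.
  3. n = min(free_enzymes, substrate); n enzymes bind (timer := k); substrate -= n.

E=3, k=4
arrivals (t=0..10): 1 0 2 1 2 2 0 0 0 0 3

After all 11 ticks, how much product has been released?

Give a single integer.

t=0: arr=1 -> substrate=0 bound=1 product=0
t=1: arr=0 -> substrate=0 bound=1 product=0
t=2: arr=2 -> substrate=0 bound=3 product=0
t=3: arr=1 -> substrate=1 bound=3 product=0
t=4: arr=2 -> substrate=2 bound=3 product=1
t=5: arr=2 -> substrate=4 bound=3 product=1
t=6: arr=0 -> substrate=2 bound=3 product=3
t=7: arr=0 -> substrate=2 bound=3 product=3
t=8: arr=0 -> substrate=1 bound=3 product=4
t=9: arr=0 -> substrate=1 bound=3 product=4
t=10: arr=3 -> substrate=2 bound=3 product=6

Answer: 6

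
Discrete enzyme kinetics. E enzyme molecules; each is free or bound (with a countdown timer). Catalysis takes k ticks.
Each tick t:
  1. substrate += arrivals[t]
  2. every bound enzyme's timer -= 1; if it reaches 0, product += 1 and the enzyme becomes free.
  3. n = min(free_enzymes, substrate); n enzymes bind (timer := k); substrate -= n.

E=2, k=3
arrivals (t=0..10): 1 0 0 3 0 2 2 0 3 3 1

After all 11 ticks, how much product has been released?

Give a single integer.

t=0: arr=1 -> substrate=0 bound=1 product=0
t=1: arr=0 -> substrate=0 bound=1 product=0
t=2: arr=0 -> substrate=0 bound=1 product=0
t=3: arr=3 -> substrate=1 bound=2 product=1
t=4: arr=0 -> substrate=1 bound=2 product=1
t=5: arr=2 -> substrate=3 bound=2 product=1
t=6: arr=2 -> substrate=3 bound=2 product=3
t=7: arr=0 -> substrate=3 bound=2 product=3
t=8: arr=3 -> substrate=6 bound=2 product=3
t=9: arr=3 -> substrate=7 bound=2 product=5
t=10: arr=1 -> substrate=8 bound=2 product=5

Answer: 5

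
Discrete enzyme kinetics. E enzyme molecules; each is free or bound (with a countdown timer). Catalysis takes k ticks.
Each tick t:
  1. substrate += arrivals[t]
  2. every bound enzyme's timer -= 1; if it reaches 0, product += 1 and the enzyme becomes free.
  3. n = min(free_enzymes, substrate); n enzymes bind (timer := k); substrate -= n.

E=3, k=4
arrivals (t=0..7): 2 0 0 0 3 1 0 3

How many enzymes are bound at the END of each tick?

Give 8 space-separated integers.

Answer: 2 2 2 2 3 3 3 3

Derivation:
t=0: arr=2 -> substrate=0 bound=2 product=0
t=1: arr=0 -> substrate=0 bound=2 product=0
t=2: arr=0 -> substrate=0 bound=2 product=0
t=3: arr=0 -> substrate=0 bound=2 product=0
t=4: arr=3 -> substrate=0 bound=3 product=2
t=5: arr=1 -> substrate=1 bound=3 product=2
t=6: arr=0 -> substrate=1 bound=3 product=2
t=7: arr=3 -> substrate=4 bound=3 product=2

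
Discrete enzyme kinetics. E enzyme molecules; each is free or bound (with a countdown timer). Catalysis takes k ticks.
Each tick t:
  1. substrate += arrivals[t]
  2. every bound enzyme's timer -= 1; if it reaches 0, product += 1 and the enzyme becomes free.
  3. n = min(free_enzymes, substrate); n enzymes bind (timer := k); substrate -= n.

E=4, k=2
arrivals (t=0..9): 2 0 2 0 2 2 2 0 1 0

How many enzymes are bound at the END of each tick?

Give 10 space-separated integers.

t=0: arr=2 -> substrate=0 bound=2 product=0
t=1: arr=0 -> substrate=0 bound=2 product=0
t=2: arr=2 -> substrate=0 bound=2 product=2
t=3: arr=0 -> substrate=0 bound=2 product=2
t=4: arr=2 -> substrate=0 bound=2 product=4
t=5: arr=2 -> substrate=0 bound=4 product=4
t=6: arr=2 -> substrate=0 bound=4 product=6
t=7: arr=0 -> substrate=0 bound=2 product=8
t=8: arr=1 -> substrate=0 bound=1 product=10
t=9: arr=0 -> substrate=0 bound=1 product=10

Answer: 2 2 2 2 2 4 4 2 1 1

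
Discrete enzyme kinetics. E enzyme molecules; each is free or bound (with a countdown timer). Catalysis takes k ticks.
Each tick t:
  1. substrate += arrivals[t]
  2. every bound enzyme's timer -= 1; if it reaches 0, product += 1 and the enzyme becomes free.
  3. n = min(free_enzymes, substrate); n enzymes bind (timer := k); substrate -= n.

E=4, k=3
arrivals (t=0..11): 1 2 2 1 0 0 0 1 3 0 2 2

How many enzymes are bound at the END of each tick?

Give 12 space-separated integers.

Answer: 1 3 4 4 3 2 1 1 4 4 4 4

Derivation:
t=0: arr=1 -> substrate=0 bound=1 product=0
t=1: arr=2 -> substrate=0 bound=3 product=0
t=2: arr=2 -> substrate=1 bound=4 product=0
t=3: arr=1 -> substrate=1 bound=4 product=1
t=4: arr=0 -> substrate=0 bound=3 product=3
t=5: arr=0 -> substrate=0 bound=2 product=4
t=6: arr=0 -> substrate=0 bound=1 product=5
t=7: arr=1 -> substrate=0 bound=1 product=6
t=8: arr=3 -> substrate=0 bound=4 product=6
t=9: arr=0 -> substrate=0 bound=4 product=6
t=10: arr=2 -> substrate=1 bound=4 product=7
t=11: arr=2 -> substrate=0 bound=4 product=10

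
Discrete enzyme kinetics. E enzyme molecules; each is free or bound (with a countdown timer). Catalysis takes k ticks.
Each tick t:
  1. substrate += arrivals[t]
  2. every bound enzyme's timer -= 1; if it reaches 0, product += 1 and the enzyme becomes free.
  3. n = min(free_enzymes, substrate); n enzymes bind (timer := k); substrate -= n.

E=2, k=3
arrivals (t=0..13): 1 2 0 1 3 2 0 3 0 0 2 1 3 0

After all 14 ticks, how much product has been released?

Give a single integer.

Answer: 8

Derivation:
t=0: arr=1 -> substrate=0 bound=1 product=0
t=1: arr=2 -> substrate=1 bound=2 product=0
t=2: arr=0 -> substrate=1 bound=2 product=0
t=3: arr=1 -> substrate=1 bound=2 product=1
t=4: arr=3 -> substrate=3 bound=2 product=2
t=5: arr=2 -> substrate=5 bound=2 product=2
t=6: arr=0 -> substrate=4 bound=2 product=3
t=7: arr=3 -> substrate=6 bound=2 product=4
t=8: arr=0 -> substrate=6 bound=2 product=4
t=9: arr=0 -> substrate=5 bound=2 product=5
t=10: arr=2 -> substrate=6 bound=2 product=6
t=11: arr=1 -> substrate=7 bound=2 product=6
t=12: arr=3 -> substrate=9 bound=2 product=7
t=13: arr=0 -> substrate=8 bound=2 product=8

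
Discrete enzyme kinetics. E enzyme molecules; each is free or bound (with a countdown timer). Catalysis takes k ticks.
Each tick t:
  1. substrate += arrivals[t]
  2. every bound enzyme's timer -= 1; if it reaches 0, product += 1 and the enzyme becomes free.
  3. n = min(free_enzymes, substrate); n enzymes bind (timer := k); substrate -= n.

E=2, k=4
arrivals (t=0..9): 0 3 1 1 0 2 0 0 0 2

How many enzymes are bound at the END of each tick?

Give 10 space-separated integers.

t=0: arr=0 -> substrate=0 bound=0 product=0
t=1: arr=3 -> substrate=1 bound=2 product=0
t=2: arr=1 -> substrate=2 bound=2 product=0
t=3: arr=1 -> substrate=3 bound=2 product=0
t=4: arr=0 -> substrate=3 bound=2 product=0
t=5: arr=2 -> substrate=3 bound=2 product=2
t=6: arr=0 -> substrate=3 bound=2 product=2
t=7: arr=0 -> substrate=3 bound=2 product=2
t=8: arr=0 -> substrate=3 bound=2 product=2
t=9: arr=2 -> substrate=3 bound=2 product=4

Answer: 0 2 2 2 2 2 2 2 2 2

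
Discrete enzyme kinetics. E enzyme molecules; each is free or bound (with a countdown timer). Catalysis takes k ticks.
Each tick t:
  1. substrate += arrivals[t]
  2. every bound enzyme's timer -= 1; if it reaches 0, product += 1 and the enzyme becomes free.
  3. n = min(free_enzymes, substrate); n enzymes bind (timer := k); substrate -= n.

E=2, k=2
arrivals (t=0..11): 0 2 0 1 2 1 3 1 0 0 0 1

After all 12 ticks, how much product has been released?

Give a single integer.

Answer: 9

Derivation:
t=0: arr=0 -> substrate=0 bound=0 product=0
t=1: arr=2 -> substrate=0 bound=2 product=0
t=2: arr=0 -> substrate=0 bound=2 product=0
t=3: arr=1 -> substrate=0 bound=1 product=2
t=4: arr=2 -> substrate=1 bound=2 product=2
t=5: arr=1 -> substrate=1 bound=2 product=3
t=6: arr=3 -> substrate=3 bound=2 product=4
t=7: arr=1 -> substrate=3 bound=2 product=5
t=8: arr=0 -> substrate=2 bound=2 product=6
t=9: arr=0 -> substrate=1 bound=2 product=7
t=10: arr=0 -> substrate=0 bound=2 product=8
t=11: arr=1 -> substrate=0 bound=2 product=9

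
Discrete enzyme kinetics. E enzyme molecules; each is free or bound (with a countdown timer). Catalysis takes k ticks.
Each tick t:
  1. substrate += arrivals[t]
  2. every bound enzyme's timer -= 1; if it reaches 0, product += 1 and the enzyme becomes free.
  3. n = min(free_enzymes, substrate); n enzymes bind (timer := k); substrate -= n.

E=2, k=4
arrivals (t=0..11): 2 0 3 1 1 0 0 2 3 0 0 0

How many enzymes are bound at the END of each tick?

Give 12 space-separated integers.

Answer: 2 2 2 2 2 2 2 2 2 2 2 2

Derivation:
t=0: arr=2 -> substrate=0 bound=2 product=0
t=1: arr=0 -> substrate=0 bound=2 product=0
t=2: arr=3 -> substrate=3 bound=2 product=0
t=3: arr=1 -> substrate=4 bound=2 product=0
t=4: arr=1 -> substrate=3 bound=2 product=2
t=5: arr=0 -> substrate=3 bound=2 product=2
t=6: arr=0 -> substrate=3 bound=2 product=2
t=7: arr=2 -> substrate=5 bound=2 product=2
t=8: arr=3 -> substrate=6 bound=2 product=4
t=9: arr=0 -> substrate=6 bound=2 product=4
t=10: arr=0 -> substrate=6 bound=2 product=4
t=11: arr=0 -> substrate=6 bound=2 product=4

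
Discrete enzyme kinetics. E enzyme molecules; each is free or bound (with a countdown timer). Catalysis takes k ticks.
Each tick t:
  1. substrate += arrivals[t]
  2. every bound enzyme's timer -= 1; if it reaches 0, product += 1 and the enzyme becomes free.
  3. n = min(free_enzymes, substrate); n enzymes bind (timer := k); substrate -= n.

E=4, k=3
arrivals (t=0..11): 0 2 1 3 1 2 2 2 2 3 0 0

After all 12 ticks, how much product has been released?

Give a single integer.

Answer: 11

Derivation:
t=0: arr=0 -> substrate=0 bound=0 product=0
t=1: arr=2 -> substrate=0 bound=2 product=0
t=2: arr=1 -> substrate=0 bound=3 product=0
t=3: arr=3 -> substrate=2 bound=4 product=0
t=4: arr=1 -> substrate=1 bound=4 product=2
t=5: arr=2 -> substrate=2 bound=4 product=3
t=6: arr=2 -> substrate=3 bound=4 product=4
t=7: arr=2 -> substrate=3 bound=4 product=6
t=8: arr=2 -> substrate=4 bound=4 product=7
t=9: arr=3 -> substrate=6 bound=4 product=8
t=10: arr=0 -> substrate=4 bound=4 product=10
t=11: arr=0 -> substrate=3 bound=4 product=11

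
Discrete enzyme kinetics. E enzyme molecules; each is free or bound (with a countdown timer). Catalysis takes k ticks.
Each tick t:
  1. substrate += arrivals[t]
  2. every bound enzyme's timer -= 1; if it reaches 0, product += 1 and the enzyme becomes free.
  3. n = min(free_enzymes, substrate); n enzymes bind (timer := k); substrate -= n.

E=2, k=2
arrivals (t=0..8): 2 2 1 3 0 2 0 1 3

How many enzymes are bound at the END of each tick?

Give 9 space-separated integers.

t=0: arr=2 -> substrate=0 bound=2 product=0
t=1: arr=2 -> substrate=2 bound=2 product=0
t=2: arr=1 -> substrate=1 bound=2 product=2
t=3: arr=3 -> substrate=4 bound=2 product=2
t=4: arr=0 -> substrate=2 bound=2 product=4
t=5: arr=2 -> substrate=4 bound=2 product=4
t=6: arr=0 -> substrate=2 bound=2 product=6
t=7: arr=1 -> substrate=3 bound=2 product=6
t=8: arr=3 -> substrate=4 bound=2 product=8

Answer: 2 2 2 2 2 2 2 2 2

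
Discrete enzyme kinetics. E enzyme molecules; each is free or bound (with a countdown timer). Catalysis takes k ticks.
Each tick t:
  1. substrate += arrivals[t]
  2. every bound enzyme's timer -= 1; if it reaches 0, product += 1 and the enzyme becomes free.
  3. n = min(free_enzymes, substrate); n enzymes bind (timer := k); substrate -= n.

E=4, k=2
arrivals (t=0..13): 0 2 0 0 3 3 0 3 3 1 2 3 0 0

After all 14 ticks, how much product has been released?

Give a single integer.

t=0: arr=0 -> substrate=0 bound=0 product=0
t=1: arr=2 -> substrate=0 bound=2 product=0
t=2: arr=0 -> substrate=0 bound=2 product=0
t=3: arr=0 -> substrate=0 bound=0 product=2
t=4: arr=3 -> substrate=0 bound=3 product=2
t=5: arr=3 -> substrate=2 bound=4 product=2
t=6: arr=0 -> substrate=0 bound=3 product=5
t=7: arr=3 -> substrate=1 bound=4 product=6
t=8: arr=3 -> substrate=2 bound=4 product=8
t=9: arr=1 -> substrate=1 bound=4 product=10
t=10: arr=2 -> substrate=1 bound=4 product=12
t=11: arr=3 -> substrate=2 bound=4 product=14
t=12: arr=0 -> substrate=0 bound=4 product=16
t=13: arr=0 -> substrate=0 bound=2 product=18

Answer: 18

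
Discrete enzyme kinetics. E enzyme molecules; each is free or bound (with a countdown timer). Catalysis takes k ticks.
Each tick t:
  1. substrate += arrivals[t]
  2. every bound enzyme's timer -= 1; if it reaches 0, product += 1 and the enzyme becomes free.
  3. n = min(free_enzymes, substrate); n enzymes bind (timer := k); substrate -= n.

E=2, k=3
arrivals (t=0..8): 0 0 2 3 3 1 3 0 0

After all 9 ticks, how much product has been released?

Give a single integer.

t=0: arr=0 -> substrate=0 bound=0 product=0
t=1: arr=0 -> substrate=0 bound=0 product=0
t=2: arr=2 -> substrate=0 bound=2 product=0
t=3: arr=3 -> substrate=3 bound=2 product=0
t=4: arr=3 -> substrate=6 bound=2 product=0
t=5: arr=1 -> substrate=5 bound=2 product=2
t=6: arr=3 -> substrate=8 bound=2 product=2
t=7: arr=0 -> substrate=8 bound=2 product=2
t=8: arr=0 -> substrate=6 bound=2 product=4

Answer: 4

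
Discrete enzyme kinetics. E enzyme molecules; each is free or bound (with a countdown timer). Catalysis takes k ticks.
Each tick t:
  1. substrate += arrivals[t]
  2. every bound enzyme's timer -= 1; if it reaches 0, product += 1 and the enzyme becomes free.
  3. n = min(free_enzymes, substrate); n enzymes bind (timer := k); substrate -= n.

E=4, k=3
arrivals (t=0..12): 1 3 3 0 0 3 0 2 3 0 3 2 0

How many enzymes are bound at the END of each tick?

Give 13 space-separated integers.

t=0: arr=1 -> substrate=0 bound=1 product=0
t=1: arr=3 -> substrate=0 bound=4 product=0
t=2: arr=3 -> substrate=3 bound=4 product=0
t=3: arr=0 -> substrate=2 bound=4 product=1
t=4: arr=0 -> substrate=0 bound=3 product=4
t=5: arr=3 -> substrate=2 bound=4 product=4
t=6: arr=0 -> substrate=1 bound=4 product=5
t=7: arr=2 -> substrate=1 bound=4 product=7
t=8: arr=3 -> substrate=3 bound=4 product=8
t=9: arr=0 -> substrate=2 bound=4 product=9
t=10: arr=3 -> substrate=3 bound=4 product=11
t=11: arr=2 -> substrate=4 bound=4 product=12
t=12: arr=0 -> substrate=3 bound=4 product=13

Answer: 1 4 4 4 3 4 4 4 4 4 4 4 4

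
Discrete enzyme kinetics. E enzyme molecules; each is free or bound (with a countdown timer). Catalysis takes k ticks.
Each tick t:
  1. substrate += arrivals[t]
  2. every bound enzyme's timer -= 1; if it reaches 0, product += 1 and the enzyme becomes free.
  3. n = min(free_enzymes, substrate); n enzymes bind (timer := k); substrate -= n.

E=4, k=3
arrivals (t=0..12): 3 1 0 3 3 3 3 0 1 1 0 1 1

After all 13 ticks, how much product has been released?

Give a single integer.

Answer: 15

Derivation:
t=0: arr=3 -> substrate=0 bound=3 product=0
t=1: arr=1 -> substrate=0 bound=4 product=0
t=2: arr=0 -> substrate=0 bound=4 product=0
t=3: arr=3 -> substrate=0 bound=4 product=3
t=4: arr=3 -> substrate=2 bound=4 product=4
t=5: arr=3 -> substrate=5 bound=4 product=4
t=6: arr=3 -> substrate=5 bound=4 product=7
t=7: arr=0 -> substrate=4 bound=4 product=8
t=8: arr=1 -> substrate=5 bound=4 product=8
t=9: arr=1 -> substrate=3 bound=4 product=11
t=10: arr=0 -> substrate=2 bound=4 product=12
t=11: arr=1 -> substrate=3 bound=4 product=12
t=12: arr=1 -> substrate=1 bound=4 product=15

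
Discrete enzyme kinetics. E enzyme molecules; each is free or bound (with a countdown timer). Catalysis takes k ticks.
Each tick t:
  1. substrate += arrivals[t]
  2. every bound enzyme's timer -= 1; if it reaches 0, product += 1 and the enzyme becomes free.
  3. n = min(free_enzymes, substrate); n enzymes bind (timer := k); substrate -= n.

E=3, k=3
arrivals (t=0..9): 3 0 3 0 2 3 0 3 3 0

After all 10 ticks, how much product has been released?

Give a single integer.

t=0: arr=3 -> substrate=0 bound=3 product=0
t=1: arr=0 -> substrate=0 bound=3 product=0
t=2: arr=3 -> substrate=3 bound=3 product=0
t=3: arr=0 -> substrate=0 bound=3 product=3
t=4: arr=2 -> substrate=2 bound=3 product=3
t=5: arr=3 -> substrate=5 bound=3 product=3
t=6: arr=0 -> substrate=2 bound=3 product=6
t=7: arr=3 -> substrate=5 bound=3 product=6
t=8: arr=3 -> substrate=8 bound=3 product=6
t=9: arr=0 -> substrate=5 bound=3 product=9

Answer: 9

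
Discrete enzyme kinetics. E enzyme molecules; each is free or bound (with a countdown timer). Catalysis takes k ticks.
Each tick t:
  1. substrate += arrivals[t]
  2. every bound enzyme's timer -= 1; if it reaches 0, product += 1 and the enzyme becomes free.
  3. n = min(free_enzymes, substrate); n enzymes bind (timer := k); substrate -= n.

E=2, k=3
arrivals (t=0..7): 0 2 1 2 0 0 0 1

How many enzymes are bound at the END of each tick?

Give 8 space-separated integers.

t=0: arr=0 -> substrate=0 bound=0 product=0
t=1: arr=2 -> substrate=0 bound=2 product=0
t=2: arr=1 -> substrate=1 bound=2 product=0
t=3: arr=2 -> substrate=3 bound=2 product=0
t=4: arr=0 -> substrate=1 bound=2 product=2
t=5: arr=0 -> substrate=1 bound=2 product=2
t=6: arr=0 -> substrate=1 bound=2 product=2
t=7: arr=1 -> substrate=0 bound=2 product=4

Answer: 0 2 2 2 2 2 2 2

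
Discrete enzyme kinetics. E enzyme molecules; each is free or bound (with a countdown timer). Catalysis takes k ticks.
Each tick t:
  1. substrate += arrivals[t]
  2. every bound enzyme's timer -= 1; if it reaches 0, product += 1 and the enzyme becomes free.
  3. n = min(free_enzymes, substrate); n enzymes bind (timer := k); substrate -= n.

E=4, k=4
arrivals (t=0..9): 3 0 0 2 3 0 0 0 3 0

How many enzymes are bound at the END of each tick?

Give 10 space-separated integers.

t=0: arr=3 -> substrate=0 bound=3 product=0
t=1: arr=0 -> substrate=0 bound=3 product=0
t=2: arr=0 -> substrate=0 bound=3 product=0
t=3: arr=2 -> substrate=1 bound=4 product=0
t=4: arr=3 -> substrate=1 bound=4 product=3
t=5: arr=0 -> substrate=1 bound=4 product=3
t=6: arr=0 -> substrate=1 bound=4 product=3
t=7: arr=0 -> substrate=0 bound=4 product=4
t=8: arr=3 -> substrate=0 bound=4 product=7
t=9: arr=0 -> substrate=0 bound=4 product=7

Answer: 3 3 3 4 4 4 4 4 4 4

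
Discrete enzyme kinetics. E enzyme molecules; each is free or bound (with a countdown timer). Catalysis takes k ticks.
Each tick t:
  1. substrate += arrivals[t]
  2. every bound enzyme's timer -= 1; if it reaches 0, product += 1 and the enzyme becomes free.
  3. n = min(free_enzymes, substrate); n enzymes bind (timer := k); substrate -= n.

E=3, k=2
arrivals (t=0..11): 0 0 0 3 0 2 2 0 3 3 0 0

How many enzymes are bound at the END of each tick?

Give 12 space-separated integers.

t=0: arr=0 -> substrate=0 bound=0 product=0
t=1: arr=0 -> substrate=0 bound=0 product=0
t=2: arr=0 -> substrate=0 bound=0 product=0
t=3: arr=3 -> substrate=0 bound=3 product=0
t=4: arr=0 -> substrate=0 bound=3 product=0
t=5: arr=2 -> substrate=0 bound=2 product=3
t=6: arr=2 -> substrate=1 bound=3 product=3
t=7: arr=0 -> substrate=0 bound=2 product=5
t=8: arr=3 -> substrate=1 bound=3 product=6
t=9: arr=3 -> substrate=3 bound=3 product=7
t=10: arr=0 -> substrate=1 bound=3 product=9
t=11: arr=0 -> substrate=0 bound=3 product=10

Answer: 0 0 0 3 3 2 3 2 3 3 3 3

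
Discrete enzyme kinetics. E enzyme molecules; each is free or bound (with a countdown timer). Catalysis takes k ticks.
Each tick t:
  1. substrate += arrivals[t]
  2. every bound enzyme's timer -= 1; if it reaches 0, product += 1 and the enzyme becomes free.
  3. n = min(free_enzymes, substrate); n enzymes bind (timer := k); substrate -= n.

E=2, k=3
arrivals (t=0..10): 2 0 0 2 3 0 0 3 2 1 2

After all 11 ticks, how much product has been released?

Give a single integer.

t=0: arr=2 -> substrate=0 bound=2 product=0
t=1: arr=0 -> substrate=0 bound=2 product=0
t=2: arr=0 -> substrate=0 bound=2 product=0
t=3: arr=2 -> substrate=0 bound=2 product=2
t=4: arr=3 -> substrate=3 bound=2 product=2
t=5: arr=0 -> substrate=3 bound=2 product=2
t=6: arr=0 -> substrate=1 bound=2 product=4
t=7: arr=3 -> substrate=4 bound=2 product=4
t=8: arr=2 -> substrate=6 bound=2 product=4
t=9: arr=1 -> substrate=5 bound=2 product=6
t=10: arr=2 -> substrate=7 bound=2 product=6

Answer: 6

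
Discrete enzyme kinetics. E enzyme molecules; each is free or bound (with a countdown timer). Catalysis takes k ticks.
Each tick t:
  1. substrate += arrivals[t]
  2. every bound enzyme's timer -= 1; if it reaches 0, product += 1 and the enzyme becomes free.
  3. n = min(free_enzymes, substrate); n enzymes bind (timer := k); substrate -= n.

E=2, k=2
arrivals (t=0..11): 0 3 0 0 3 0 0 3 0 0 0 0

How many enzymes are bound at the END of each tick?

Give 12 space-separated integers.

Answer: 0 2 2 1 2 2 2 2 2 2 1 0

Derivation:
t=0: arr=0 -> substrate=0 bound=0 product=0
t=1: arr=3 -> substrate=1 bound=2 product=0
t=2: arr=0 -> substrate=1 bound=2 product=0
t=3: arr=0 -> substrate=0 bound=1 product=2
t=4: arr=3 -> substrate=2 bound=2 product=2
t=5: arr=0 -> substrate=1 bound=2 product=3
t=6: arr=0 -> substrate=0 bound=2 product=4
t=7: arr=3 -> substrate=2 bound=2 product=5
t=8: arr=0 -> substrate=1 bound=2 product=6
t=9: arr=0 -> substrate=0 bound=2 product=7
t=10: arr=0 -> substrate=0 bound=1 product=8
t=11: arr=0 -> substrate=0 bound=0 product=9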